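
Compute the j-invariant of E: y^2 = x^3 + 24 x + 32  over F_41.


Delta = -16(4 a^3 + 27 b^2) mod 41 = 25
-1728 * (4 a)^3 = -1728 * (4*24)^3 mod 41 = 18
j = 18 * 25^(-1) mod 41 = 4

j = 4 (mod 41)


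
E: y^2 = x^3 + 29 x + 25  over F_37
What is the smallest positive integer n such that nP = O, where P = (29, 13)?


Compute successive multiples of P until we hit O:
  1P = (29, 13)
  2P = (5, 6)
  3P = (30, 16)
  4P = (24, 2)
  5P = (14, 20)
  6P = (35, 12)
  7P = (9, 33)
  8P = (0, 32)
  ... (continuing to 43P)
  43P = O

ord(P) = 43


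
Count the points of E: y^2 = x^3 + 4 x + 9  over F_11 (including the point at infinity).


For each x in F_11, count y with y^2 = x^3 + 4 x + 9 mod 11:
  x = 0: RHS = 9, y in [3, 8]  -> 2 point(s)
  x = 1: RHS = 3, y in [5, 6]  -> 2 point(s)
  x = 2: RHS = 3, y in [5, 6]  -> 2 point(s)
  x = 3: RHS = 4, y in [2, 9]  -> 2 point(s)
  x = 4: RHS = 1, y in [1, 10]  -> 2 point(s)
  x = 5: RHS = 0, y in [0]  -> 1 point(s)
  x = 8: RHS = 3, y in [5, 6]  -> 2 point(s)
  x = 9: RHS = 4, y in [2, 9]  -> 2 point(s)
  x = 10: RHS = 4, y in [2, 9]  -> 2 point(s)
Affine points: 17. Add the point at infinity: total = 18.

#E(F_11) = 18


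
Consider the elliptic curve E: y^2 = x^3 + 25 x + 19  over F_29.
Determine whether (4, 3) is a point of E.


Check whether y^2 = x^3 + 25 x + 19 (mod 29) for (x, y) = (4, 3).
LHS: y^2 = 3^2 mod 29 = 9
RHS: x^3 + 25 x + 19 = 4^3 + 25*4 + 19 mod 29 = 9
LHS = RHS

Yes, on the curve


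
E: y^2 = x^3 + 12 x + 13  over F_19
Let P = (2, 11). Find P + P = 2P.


Doubling: s = (3 x1^2 + a) / (2 y1)
s = (3*2^2 + 12) / (2*11) mod 19 = 8
x3 = s^2 - 2 x1 mod 19 = 8^2 - 2*2 = 3
y3 = s (x1 - x3) - y1 mod 19 = 8 * (2 - 3) - 11 = 0

2P = (3, 0)


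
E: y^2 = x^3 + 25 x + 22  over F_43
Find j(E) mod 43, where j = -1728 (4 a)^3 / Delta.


Delta = -16(4 a^3 + 27 b^2) mod 43 = 29
-1728 * (4 a)^3 = -1728 * (4*25)^3 mod 43 = 21
j = 21 * 29^(-1) mod 43 = 20

j = 20 (mod 43)


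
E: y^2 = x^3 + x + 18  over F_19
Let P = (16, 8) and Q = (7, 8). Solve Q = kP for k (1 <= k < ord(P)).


Enumerate multiples of P until we hit Q = (7, 8):
  1P = (16, 8)
  2P = (15, 8)
  3P = (7, 11)
  4P = (13, 10)
  5P = (1, 1)
  6P = (11, 7)
  7P = (8, 5)
  8P = (18, 15)
  9P = (2, 3)
  10P = (2, 16)
  11P = (18, 4)
  12P = (8, 14)
  13P = (11, 12)
  14P = (1, 18)
  15P = (13, 9)
  16P = (7, 8)
Match found at i = 16.

k = 16


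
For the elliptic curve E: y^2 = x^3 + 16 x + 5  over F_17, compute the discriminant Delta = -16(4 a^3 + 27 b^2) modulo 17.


4 a^3 + 27 b^2 = 4*16^3 + 27*5^2 = 16384 + 675 = 17059
Delta = -16 * (17059) = -272944
Delta mod 17 = 8

Delta = 8 (mod 17)


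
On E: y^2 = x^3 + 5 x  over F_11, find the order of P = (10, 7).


Compute successive multiples of P until we hit O:
  1P = (10, 7)
  2P = (3, 8)
  3P = (7, 2)
  4P = (9, 2)
  5P = (6, 2)
  6P = (0, 0)
  7P = (6, 9)
  8P = (9, 9)
  ... (continuing to 12P)
  12P = O

ord(P) = 12


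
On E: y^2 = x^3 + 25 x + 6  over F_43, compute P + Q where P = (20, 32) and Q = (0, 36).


P != Q, so use the chord formula.
s = (y2 - y1) / (x2 - x1) = (4) / (23) mod 43 = 17
x3 = s^2 - x1 - x2 mod 43 = 17^2 - 20 - 0 = 11
y3 = s (x1 - x3) - y1 mod 43 = 17 * (20 - 11) - 32 = 35

P + Q = (11, 35)


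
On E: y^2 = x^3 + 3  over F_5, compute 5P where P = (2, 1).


k = 5 = 101_2 (binary, LSB first: 101)
Double-and-add from P = (2, 1):
  bit 0 = 1: acc = O + (2, 1) = (2, 1)
  bit 1 = 0: acc unchanged = (2, 1)
  bit 2 = 1: acc = (2, 1) + (2, 1) = (2, 4)

5P = (2, 4)


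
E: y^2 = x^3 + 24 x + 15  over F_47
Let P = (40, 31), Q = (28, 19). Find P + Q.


P != Q, so use the chord formula.
s = (y2 - y1) / (x2 - x1) = (35) / (35) mod 47 = 1
x3 = s^2 - x1 - x2 mod 47 = 1^2 - 40 - 28 = 27
y3 = s (x1 - x3) - y1 mod 47 = 1 * (40 - 27) - 31 = 29

P + Q = (27, 29)


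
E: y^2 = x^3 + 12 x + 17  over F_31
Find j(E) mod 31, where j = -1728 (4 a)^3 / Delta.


Delta = -16(4 a^3 + 27 b^2) mod 31 = 5
-1728 * (4 a)^3 = -1728 * (4*12)^3 mod 31 = 27
j = 27 * 5^(-1) mod 31 = 24

j = 24 (mod 31)


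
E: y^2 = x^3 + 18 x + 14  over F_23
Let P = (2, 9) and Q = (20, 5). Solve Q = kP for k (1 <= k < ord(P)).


Enumerate multiples of P until we hit Q = (20, 5):
  1P = (2, 9)
  2P = (9, 10)
  3P = (20, 18)
  4P = (7, 0)
  5P = (20, 5)
Match found at i = 5.

k = 5


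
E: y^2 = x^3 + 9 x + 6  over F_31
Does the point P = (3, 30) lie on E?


Check whether y^2 = x^3 + 9 x + 6 (mod 31) for (x, y) = (3, 30).
LHS: y^2 = 30^2 mod 31 = 1
RHS: x^3 + 9 x + 6 = 3^3 + 9*3 + 6 mod 31 = 29
LHS != RHS

No, not on the curve


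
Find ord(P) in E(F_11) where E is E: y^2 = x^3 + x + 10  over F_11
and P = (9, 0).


Compute successive multiples of P until we hit O:
  1P = (9, 0)
  2P = O

ord(P) = 2


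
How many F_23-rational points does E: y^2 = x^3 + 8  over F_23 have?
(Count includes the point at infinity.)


For each x in F_23, count y with y^2 = x^3 + 0 x + 8 mod 23:
  x = 0: RHS = 8, y in [10, 13]  -> 2 point(s)
  x = 1: RHS = 9, y in [3, 20]  -> 2 point(s)
  x = 2: RHS = 16, y in [4, 19]  -> 2 point(s)
  x = 3: RHS = 12, y in [9, 14]  -> 2 point(s)
  x = 4: RHS = 3, y in [7, 16]  -> 2 point(s)
  x = 5: RHS = 18, y in [8, 15]  -> 2 point(s)
  x = 7: RHS = 6, y in [11, 12]  -> 2 point(s)
  x = 9: RHS = 1, y in [1, 22]  -> 2 point(s)
  x = 15: RHS = 2, y in [5, 18]  -> 2 point(s)
  x = 19: RHS = 13, y in [6, 17]  -> 2 point(s)
  x = 20: RHS = 4, y in [2, 21]  -> 2 point(s)
  x = 21: RHS = 0, y in [0]  -> 1 point(s)
Affine points: 23. Add the point at infinity: total = 24.

#E(F_23) = 24


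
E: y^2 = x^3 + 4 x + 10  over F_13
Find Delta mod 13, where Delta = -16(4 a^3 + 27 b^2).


4 a^3 + 27 b^2 = 4*4^3 + 27*10^2 = 256 + 2700 = 2956
Delta = -16 * (2956) = -47296
Delta mod 13 = 11

Delta = 11 (mod 13)


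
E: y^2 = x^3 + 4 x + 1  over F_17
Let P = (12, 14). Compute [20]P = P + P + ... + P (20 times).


k = 20 = 10100_2 (binary, LSB first: 00101)
Double-and-add from P = (12, 14):
  bit 0 = 0: acc unchanged = O
  bit 1 = 0: acc unchanged = O
  bit 2 = 1: acc = O + (4, 9) = (4, 9)
  bit 3 = 0: acc unchanged = (4, 9)
  bit 4 = 1: acc = (4, 9) + (10, 15) = (4, 8)

20P = (4, 8)


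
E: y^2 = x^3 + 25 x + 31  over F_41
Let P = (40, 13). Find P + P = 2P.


Doubling: s = (3 x1^2 + a) / (2 y1)
s = (3*40^2 + 25) / (2*13) mod 41 = 20
x3 = s^2 - 2 x1 mod 41 = 20^2 - 2*40 = 33
y3 = s (x1 - x3) - y1 mod 41 = 20 * (40 - 33) - 13 = 4

2P = (33, 4)


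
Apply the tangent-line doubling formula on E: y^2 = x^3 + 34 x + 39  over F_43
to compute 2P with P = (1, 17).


Doubling: s = (3 x1^2 + a) / (2 y1)
s = (3*1^2 + 34) / (2*17) mod 43 = 15
x3 = s^2 - 2 x1 mod 43 = 15^2 - 2*1 = 8
y3 = s (x1 - x3) - y1 mod 43 = 15 * (1 - 8) - 17 = 7

2P = (8, 7)


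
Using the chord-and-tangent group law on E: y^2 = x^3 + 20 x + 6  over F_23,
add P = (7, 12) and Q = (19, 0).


P != Q, so use the chord formula.
s = (y2 - y1) / (x2 - x1) = (11) / (12) mod 23 = 22
x3 = s^2 - x1 - x2 mod 23 = 22^2 - 7 - 19 = 21
y3 = s (x1 - x3) - y1 mod 23 = 22 * (7 - 21) - 12 = 2

P + Q = (21, 2)


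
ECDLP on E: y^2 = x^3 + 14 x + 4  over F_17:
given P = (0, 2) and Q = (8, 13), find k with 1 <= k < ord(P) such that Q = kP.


Enumerate multiples of P until we hit Q = (8, 13):
  1P = (0, 2)
  2P = (8, 4)
  3P = (8, 13)
Match found at i = 3.

k = 3


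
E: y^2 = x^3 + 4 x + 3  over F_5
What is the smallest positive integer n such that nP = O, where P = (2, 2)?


Compute successive multiples of P until we hit O:
  1P = (2, 2)
  2P = (2, 3)
  3P = O

ord(P) = 3


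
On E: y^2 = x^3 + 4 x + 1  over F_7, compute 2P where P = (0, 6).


k = 2 = 10_2 (binary, LSB first: 01)
Double-and-add from P = (0, 6):
  bit 0 = 0: acc unchanged = O
  bit 1 = 1: acc = O + (4, 2) = (4, 2)

2P = (4, 2)


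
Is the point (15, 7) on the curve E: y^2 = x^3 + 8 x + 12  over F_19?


Check whether y^2 = x^3 + 8 x + 12 (mod 19) for (x, y) = (15, 7).
LHS: y^2 = 7^2 mod 19 = 11
RHS: x^3 + 8 x + 12 = 15^3 + 8*15 + 12 mod 19 = 11
LHS = RHS

Yes, on the curve


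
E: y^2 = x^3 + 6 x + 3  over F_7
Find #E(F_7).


For each x in F_7, count y with y^2 = x^3 + 6 x + 3 mod 7:
  x = 2: RHS = 2, y in [3, 4]  -> 2 point(s)
  x = 4: RHS = 0, y in [0]  -> 1 point(s)
  x = 5: RHS = 4, y in [2, 5]  -> 2 point(s)
Affine points: 5. Add the point at infinity: total = 6.

#E(F_7) = 6


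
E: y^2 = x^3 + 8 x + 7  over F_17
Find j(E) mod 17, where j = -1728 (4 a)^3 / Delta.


Delta = -16(4 a^3 + 27 b^2) mod 17 = 5
-1728 * (4 a)^3 = -1728 * (4*8)^3 mod 17 = 3
j = 3 * 5^(-1) mod 17 = 4

j = 4 (mod 17)


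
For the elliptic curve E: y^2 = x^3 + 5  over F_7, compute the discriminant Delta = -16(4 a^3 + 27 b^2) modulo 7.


4 a^3 + 27 b^2 = 4*0^3 + 27*5^2 = 0 + 675 = 675
Delta = -16 * (675) = -10800
Delta mod 7 = 1

Delta = 1 (mod 7)


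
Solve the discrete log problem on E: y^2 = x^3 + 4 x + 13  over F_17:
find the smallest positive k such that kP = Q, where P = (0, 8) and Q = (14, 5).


Enumerate multiples of P until we hit Q = (14, 5):
  1P = (0, 8)
  2P = (16, 5)
  3P = (10, 13)
  4P = (3, 16)
  5P = (6, 10)
  6P = (13, 16)
  7P = (8, 8)
  8P = (9, 9)
  9P = (12, 2)
  10P = (1, 1)
  11P = (14, 5)
Match found at i = 11.

k = 11


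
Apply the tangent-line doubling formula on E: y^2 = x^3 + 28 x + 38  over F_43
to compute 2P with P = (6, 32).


Doubling: s = (3 x1^2 + a) / (2 y1)
s = (3*6^2 + 28) / (2*32) mod 43 = 29
x3 = s^2 - 2 x1 mod 43 = 29^2 - 2*6 = 12
y3 = s (x1 - x3) - y1 mod 43 = 29 * (6 - 12) - 32 = 9

2P = (12, 9)


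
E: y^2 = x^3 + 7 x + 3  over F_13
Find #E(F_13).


For each x in F_13, count y with y^2 = x^3 + 7 x + 3 mod 13:
  x = 0: RHS = 3, y in [4, 9]  -> 2 point(s)
  x = 2: RHS = 12, y in [5, 8]  -> 2 point(s)
  x = 3: RHS = 12, y in [5, 8]  -> 2 point(s)
  x = 4: RHS = 4, y in [2, 11]  -> 2 point(s)
  x = 6: RHS = 1, y in [1, 12]  -> 2 point(s)
  x = 8: RHS = 12, y in [5, 8]  -> 2 point(s)
Affine points: 12. Add the point at infinity: total = 13.

#E(F_13) = 13


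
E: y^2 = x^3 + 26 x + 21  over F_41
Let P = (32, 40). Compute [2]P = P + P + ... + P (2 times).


k = 2 = 10_2 (binary, LSB first: 01)
Double-and-add from P = (32, 40):
  bit 0 = 0: acc unchanged = O
  bit 1 = 1: acc = O + (17, 13) = (17, 13)

2P = (17, 13)


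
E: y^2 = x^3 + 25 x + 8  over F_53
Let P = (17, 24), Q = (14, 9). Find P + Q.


P != Q, so use the chord formula.
s = (y2 - y1) / (x2 - x1) = (38) / (50) mod 53 = 5
x3 = s^2 - x1 - x2 mod 53 = 5^2 - 17 - 14 = 47
y3 = s (x1 - x3) - y1 mod 53 = 5 * (17 - 47) - 24 = 38

P + Q = (47, 38)


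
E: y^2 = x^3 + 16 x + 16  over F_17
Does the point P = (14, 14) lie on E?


Check whether y^2 = x^3 + 16 x + 16 (mod 17) for (x, y) = (14, 14).
LHS: y^2 = 14^2 mod 17 = 9
RHS: x^3 + 16 x + 16 = 14^3 + 16*14 + 16 mod 17 = 9
LHS = RHS

Yes, on the curve


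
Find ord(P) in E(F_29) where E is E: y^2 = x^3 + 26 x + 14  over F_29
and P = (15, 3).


Compute successive multiples of P until we hit O:
  1P = (15, 3)
  2P = (15, 26)
  3P = O

ord(P) = 3


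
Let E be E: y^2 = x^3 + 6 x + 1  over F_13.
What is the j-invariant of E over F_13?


Delta = -16(4 a^3 + 27 b^2) mod 13 = 5
-1728 * (4 a)^3 = -1728 * (4*6)^3 mod 13 = 5
j = 5 * 5^(-1) mod 13 = 1

j = 1 (mod 13)


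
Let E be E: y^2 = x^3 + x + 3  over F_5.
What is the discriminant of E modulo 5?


4 a^3 + 27 b^2 = 4*1^3 + 27*3^2 = 4 + 243 = 247
Delta = -16 * (247) = -3952
Delta mod 5 = 3

Delta = 3 (mod 5)


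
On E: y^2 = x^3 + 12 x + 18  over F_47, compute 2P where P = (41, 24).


Doubling: s = (3 x1^2 + a) / (2 y1)
s = (3*41^2 + 12) / (2*24) mod 47 = 26
x3 = s^2 - 2 x1 mod 47 = 26^2 - 2*41 = 30
y3 = s (x1 - x3) - y1 mod 47 = 26 * (41 - 30) - 24 = 27

2P = (30, 27)


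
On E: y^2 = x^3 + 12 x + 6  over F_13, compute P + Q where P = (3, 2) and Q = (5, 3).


P != Q, so use the chord formula.
s = (y2 - y1) / (x2 - x1) = (1) / (2) mod 13 = 7
x3 = s^2 - x1 - x2 mod 13 = 7^2 - 3 - 5 = 2
y3 = s (x1 - x3) - y1 mod 13 = 7 * (3 - 2) - 2 = 5

P + Q = (2, 5)


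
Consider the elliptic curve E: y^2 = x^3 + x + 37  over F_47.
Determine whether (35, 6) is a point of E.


Check whether y^2 = x^3 + 1 x + 37 (mod 47) for (x, y) = (35, 6).
LHS: y^2 = 6^2 mod 47 = 36
RHS: x^3 + 1 x + 37 = 35^3 + 1*35 + 37 mod 47 = 36
LHS = RHS

Yes, on the curve


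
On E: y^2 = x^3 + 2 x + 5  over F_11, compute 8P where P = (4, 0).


k = 8 = 1000_2 (binary, LSB first: 0001)
Double-and-add from P = (4, 0):
  bit 0 = 0: acc unchanged = O
  bit 1 = 0: acc unchanged = O
  bit 2 = 0: acc unchanged = O
  bit 3 = 1: acc = O + O = O

8P = O


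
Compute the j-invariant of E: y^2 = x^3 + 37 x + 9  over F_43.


Delta = -16(4 a^3 + 27 b^2) mod 43 = 31
-1728 * (4 a)^3 = -1728 * (4*37)^3 mod 43 = 39
j = 39 * 31^(-1) mod 43 = 29

j = 29 (mod 43)


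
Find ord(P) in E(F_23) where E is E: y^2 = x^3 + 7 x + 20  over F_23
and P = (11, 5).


Compute successive multiples of P until we hit O:
  1P = (11, 5)
  2P = (13, 13)
  3P = (15, 2)
  4P = (22, 9)
  5P = (8, 17)
  6P = (20, 8)
  7P = (10, 3)
  8P = (6, 5)
  ... (continuing to 17P)
  17P = O

ord(P) = 17


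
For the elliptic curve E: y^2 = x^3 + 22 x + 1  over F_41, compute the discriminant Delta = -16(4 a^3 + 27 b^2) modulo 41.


4 a^3 + 27 b^2 = 4*22^3 + 27*1^2 = 42592 + 27 = 42619
Delta = -16 * (42619) = -681904
Delta mod 41 = 8

Delta = 8 (mod 41)


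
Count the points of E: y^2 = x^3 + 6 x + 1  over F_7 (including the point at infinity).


For each x in F_7, count y with y^2 = x^3 + 6 x + 1 mod 7:
  x = 0: RHS = 1, y in [1, 6]  -> 2 point(s)
  x = 1: RHS = 1, y in [1, 6]  -> 2 point(s)
  x = 2: RHS = 0, y in [0]  -> 1 point(s)
  x = 3: RHS = 4, y in [2, 5]  -> 2 point(s)
  x = 5: RHS = 2, y in [3, 4]  -> 2 point(s)
  x = 6: RHS = 1, y in [1, 6]  -> 2 point(s)
Affine points: 11. Add the point at infinity: total = 12.

#E(F_7) = 12


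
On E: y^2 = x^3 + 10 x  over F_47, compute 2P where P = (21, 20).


Doubling: s = (3 x1^2 + a) / (2 y1)
s = (3*21^2 + 10) / (2*20) mod 47 = 11
x3 = s^2 - 2 x1 mod 47 = 11^2 - 2*21 = 32
y3 = s (x1 - x3) - y1 mod 47 = 11 * (21 - 32) - 20 = 0

2P = (32, 0)


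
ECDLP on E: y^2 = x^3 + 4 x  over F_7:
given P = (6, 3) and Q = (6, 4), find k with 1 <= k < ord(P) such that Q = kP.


Enumerate multiples of P until we hit Q = (6, 4):
  1P = (6, 3)
  2P = (2, 4)
  3P = (3, 5)
  4P = (0, 0)
  5P = (3, 2)
  6P = (2, 3)
  7P = (6, 4)
Match found at i = 7.

k = 7


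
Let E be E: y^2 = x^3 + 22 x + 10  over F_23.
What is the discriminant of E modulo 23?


4 a^3 + 27 b^2 = 4*22^3 + 27*10^2 = 42592 + 2700 = 45292
Delta = -16 * (45292) = -724672
Delta mod 23 = 12

Delta = 12 (mod 23)


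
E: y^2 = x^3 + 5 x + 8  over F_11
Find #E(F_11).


For each x in F_11, count y with y^2 = x^3 + 5 x + 8 mod 11:
  x = 1: RHS = 3, y in [5, 6]  -> 2 point(s)
  x = 2: RHS = 4, y in [2, 9]  -> 2 point(s)
  x = 4: RHS = 4, y in [2, 9]  -> 2 point(s)
  x = 5: RHS = 4, y in [2, 9]  -> 2 point(s)
  x = 6: RHS = 1, y in [1, 10]  -> 2 point(s)
  x = 7: RHS = 1, y in [1, 10]  -> 2 point(s)
  x = 9: RHS = 1, y in [1, 10]  -> 2 point(s)
Affine points: 14. Add the point at infinity: total = 15.

#E(F_11) = 15


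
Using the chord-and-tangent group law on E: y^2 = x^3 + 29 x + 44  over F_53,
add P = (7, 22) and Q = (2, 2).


P != Q, so use the chord formula.
s = (y2 - y1) / (x2 - x1) = (33) / (48) mod 53 = 4
x3 = s^2 - x1 - x2 mod 53 = 4^2 - 7 - 2 = 7
y3 = s (x1 - x3) - y1 mod 53 = 4 * (7 - 7) - 22 = 31

P + Q = (7, 31)


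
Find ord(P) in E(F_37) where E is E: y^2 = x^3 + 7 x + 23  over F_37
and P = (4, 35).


Compute successive multiples of P until we hit O:
  1P = (4, 35)
  2P = (3, 16)
  3P = (21, 12)
  4P = (21, 25)
  5P = (3, 21)
  6P = (4, 2)
  7P = O

ord(P) = 7


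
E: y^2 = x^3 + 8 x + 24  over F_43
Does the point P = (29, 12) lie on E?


Check whether y^2 = x^3 + 8 x + 24 (mod 43) for (x, y) = (29, 12).
LHS: y^2 = 12^2 mod 43 = 15
RHS: x^3 + 8 x + 24 = 29^3 + 8*29 + 24 mod 43 = 6
LHS != RHS

No, not on the curve


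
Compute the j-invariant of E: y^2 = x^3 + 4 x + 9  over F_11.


Delta = -16(4 a^3 + 27 b^2) mod 11 = 6
-1728 * (4 a)^3 = -1728 * (4*4)^3 mod 11 = 7
j = 7 * 6^(-1) mod 11 = 3

j = 3 (mod 11)


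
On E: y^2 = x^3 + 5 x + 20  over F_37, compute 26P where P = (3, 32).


k = 26 = 11010_2 (binary, LSB first: 01011)
Double-and-add from P = (3, 32):
  bit 0 = 0: acc unchanged = O
  bit 1 = 1: acc = O + (22, 14) = (22, 14)
  bit 2 = 0: acc unchanged = (22, 14)
  bit 3 = 1: acc = (22, 14) + (7, 19) = (4, 17)
  bit 4 = 1: acc = (4, 17) + (2, 1) = (21, 32)

26P = (21, 32)


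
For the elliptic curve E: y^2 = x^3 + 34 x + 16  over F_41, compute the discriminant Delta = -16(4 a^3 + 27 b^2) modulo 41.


4 a^3 + 27 b^2 = 4*34^3 + 27*16^2 = 157216 + 6912 = 164128
Delta = -16 * (164128) = -2626048
Delta mod 41 = 2

Delta = 2 (mod 41)


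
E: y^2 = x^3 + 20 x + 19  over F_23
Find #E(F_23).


For each x in F_23, count y with y^2 = x^3 + 20 x + 19 mod 23:
  x = 4: RHS = 2, y in [5, 18]  -> 2 point(s)
  x = 8: RHS = 1, y in [1, 22]  -> 2 point(s)
  x = 9: RHS = 8, y in [10, 13]  -> 2 point(s)
  x = 10: RHS = 0, y in [0]  -> 1 point(s)
  x = 11: RHS = 6, y in [11, 12]  -> 2 point(s)
  x = 12: RHS = 9, y in [3, 20]  -> 2 point(s)
  x = 18: RHS = 1, y in [1, 22]  -> 2 point(s)
  x = 19: RHS = 13, y in [6, 17]  -> 2 point(s)
  x = 20: RHS = 1, y in [1, 22]  -> 2 point(s)
Affine points: 17. Add the point at infinity: total = 18.

#E(F_23) = 18


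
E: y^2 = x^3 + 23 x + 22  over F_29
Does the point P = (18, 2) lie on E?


Check whether y^2 = x^3 + 23 x + 22 (mod 29) for (x, y) = (18, 2).
LHS: y^2 = 2^2 mod 29 = 4
RHS: x^3 + 23 x + 22 = 18^3 + 23*18 + 22 mod 29 = 4
LHS = RHS

Yes, on the curve


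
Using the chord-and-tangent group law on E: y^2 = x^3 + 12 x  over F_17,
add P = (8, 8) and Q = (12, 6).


P != Q, so use the chord formula.
s = (y2 - y1) / (x2 - x1) = (15) / (4) mod 17 = 8
x3 = s^2 - x1 - x2 mod 17 = 8^2 - 8 - 12 = 10
y3 = s (x1 - x3) - y1 mod 17 = 8 * (8 - 10) - 8 = 10

P + Q = (10, 10)


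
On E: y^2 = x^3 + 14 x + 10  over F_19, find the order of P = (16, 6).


Compute successive multiples of P until we hit O:
  1P = (16, 6)
  2P = (12, 14)
  3P = (14, 9)
  4P = (15, 2)
  5P = (4, 4)
  6P = (8, 8)
  7P = (1, 14)
  8P = (6, 14)
  ... (continuing to 17P)
  17P = O

ord(P) = 17


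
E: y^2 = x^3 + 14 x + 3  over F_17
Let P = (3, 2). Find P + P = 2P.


Doubling: s = (3 x1^2 + a) / (2 y1)
s = (3*3^2 + 14) / (2*2) mod 17 = 6
x3 = s^2 - 2 x1 mod 17 = 6^2 - 2*3 = 13
y3 = s (x1 - x3) - y1 mod 17 = 6 * (3 - 13) - 2 = 6

2P = (13, 6)


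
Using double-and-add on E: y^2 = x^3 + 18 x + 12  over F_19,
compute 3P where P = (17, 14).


k = 3 = 11_2 (binary, LSB first: 11)
Double-and-add from P = (17, 14):
  bit 0 = 1: acc = O + (17, 14) = (17, 14)
  bit 1 = 1: acc = (17, 14) + (13, 12) = (13, 7)

3P = (13, 7)


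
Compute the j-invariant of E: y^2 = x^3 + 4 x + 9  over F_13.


Delta = -16(4 a^3 + 27 b^2) mod 13 = 3
-1728 * (4 a)^3 = -1728 * (4*4)^3 mod 13 = 1
j = 1 * 3^(-1) mod 13 = 9

j = 9 (mod 13)


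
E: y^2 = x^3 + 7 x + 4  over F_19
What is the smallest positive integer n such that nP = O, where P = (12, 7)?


Compute successive multiples of P until we hit O:
  1P = (12, 7)
  2P = (2, 8)
  3P = (9, 6)
  4P = (15, 11)
  5P = (17, 18)
  6P = (7, 4)
  7P = (11, 5)
  8P = (0, 17)
  ... (continuing to 19P)
  19P = O

ord(P) = 19


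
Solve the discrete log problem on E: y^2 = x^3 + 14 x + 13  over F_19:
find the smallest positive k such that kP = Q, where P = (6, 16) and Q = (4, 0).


Enumerate multiples of P until we hit Q = (4, 0):
  1P = (6, 16)
  2P = (13, 6)
  3P = (16, 1)
  4P = (4, 0)
Match found at i = 4.

k = 4


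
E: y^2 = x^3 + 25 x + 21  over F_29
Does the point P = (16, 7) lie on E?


Check whether y^2 = x^3 + 25 x + 21 (mod 29) for (x, y) = (16, 7).
LHS: y^2 = 7^2 mod 29 = 20
RHS: x^3 + 25 x + 21 = 16^3 + 25*16 + 21 mod 29 = 22
LHS != RHS

No, not on the curve


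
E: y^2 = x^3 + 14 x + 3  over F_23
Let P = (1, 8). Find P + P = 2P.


Doubling: s = (3 x1^2 + a) / (2 y1)
s = (3*1^2 + 14) / (2*8) mod 23 = 14
x3 = s^2 - 2 x1 mod 23 = 14^2 - 2*1 = 10
y3 = s (x1 - x3) - y1 mod 23 = 14 * (1 - 10) - 8 = 4

2P = (10, 4)


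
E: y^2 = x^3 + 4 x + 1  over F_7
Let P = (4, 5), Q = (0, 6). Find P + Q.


P != Q, so use the chord formula.
s = (y2 - y1) / (x2 - x1) = (1) / (3) mod 7 = 5
x3 = s^2 - x1 - x2 mod 7 = 5^2 - 4 - 0 = 0
y3 = s (x1 - x3) - y1 mod 7 = 5 * (4 - 0) - 5 = 1

P + Q = (0, 1)


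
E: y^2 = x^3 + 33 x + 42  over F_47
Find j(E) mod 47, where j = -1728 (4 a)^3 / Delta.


Delta = -16(4 a^3 + 27 b^2) mod 47 = 34
-1728 * (4 a)^3 = -1728 * (4*33)^3 mod 47 = 18
j = 18 * 34^(-1) mod 47 = 42

j = 42 (mod 47)


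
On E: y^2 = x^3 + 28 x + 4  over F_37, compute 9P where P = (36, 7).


k = 9 = 1001_2 (binary, LSB first: 1001)
Double-and-add from P = (36, 7):
  bit 0 = 1: acc = O + (36, 7) = (36, 7)
  bit 1 = 0: acc unchanged = (36, 7)
  bit 2 = 0: acc unchanged = (36, 7)
  bit 3 = 1: acc = (36, 7) + (17, 19) = (5, 26)

9P = (5, 26)


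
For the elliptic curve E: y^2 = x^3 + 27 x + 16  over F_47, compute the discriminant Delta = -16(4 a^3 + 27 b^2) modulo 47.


4 a^3 + 27 b^2 = 4*27^3 + 27*16^2 = 78732 + 6912 = 85644
Delta = -16 * (85644) = -1370304
Delta mod 47 = 28

Delta = 28 (mod 47)


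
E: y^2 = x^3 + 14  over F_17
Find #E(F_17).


For each x in F_17, count y with y^2 = x^3 + 0 x + 14 mod 17:
  x = 1: RHS = 15, y in [7, 10]  -> 2 point(s)
  x = 6: RHS = 9, y in [3, 14]  -> 2 point(s)
  x = 7: RHS = 0, y in [0]  -> 1 point(s)
  x = 8: RHS = 16, y in [4, 13]  -> 2 point(s)
  x = 11: RHS = 2, y in [6, 11]  -> 2 point(s)
  x = 12: RHS = 8, y in [5, 12]  -> 2 point(s)
  x = 13: RHS = 1, y in [1, 16]  -> 2 point(s)
  x = 14: RHS = 4, y in [2, 15]  -> 2 point(s)
  x = 16: RHS = 13, y in [8, 9]  -> 2 point(s)
Affine points: 17. Add the point at infinity: total = 18.

#E(F_17) = 18


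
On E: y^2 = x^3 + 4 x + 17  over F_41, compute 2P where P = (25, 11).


Doubling: s = (3 x1^2 + a) / (2 y1)
s = (3*25^2 + 4) / (2*11) mod 41 = 9
x3 = s^2 - 2 x1 mod 41 = 9^2 - 2*25 = 31
y3 = s (x1 - x3) - y1 mod 41 = 9 * (25 - 31) - 11 = 17

2P = (31, 17)


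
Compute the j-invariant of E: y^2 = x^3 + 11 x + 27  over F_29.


Delta = -16(4 a^3 + 27 b^2) mod 29 = 1
-1728 * (4 a)^3 = -1728 * (4*11)^3 mod 29 = 16
j = 16 * 1^(-1) mod 29 = 16

j = 16 (mod 29)


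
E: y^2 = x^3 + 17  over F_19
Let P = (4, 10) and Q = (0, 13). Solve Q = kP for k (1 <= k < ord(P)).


Enumerate multiples of P until we hit Q = (0, 13):
  1P = (4, 10)
  2P = (16, 3)
  3P = (0, 13)
Match found at i = 3.

k = 3


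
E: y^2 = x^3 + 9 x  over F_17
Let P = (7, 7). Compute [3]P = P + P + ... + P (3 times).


k = 3 = 11_2 (binary, LSB first: 11)
Double-and-add from P = (7, 7):
  bit 0 = 1: acc = O + (7, 7) = (7, 7)
  bit 1 = 1: acc = (7, 7) + (4, 7) = (6, 10)

3P = (6, 10)


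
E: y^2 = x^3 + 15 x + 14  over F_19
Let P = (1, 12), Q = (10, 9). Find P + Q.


P != Q, so use the chord formula.
s = (y2 - y1) / (x2 - x1) = (16) / (9) mod 19 = 6
x3 = s^2 - x1 - x2 mod 19 = 6^2 - 1 - 10 = 6
y3 = s (x1 - x3) - y1 mod 19 = 6 * (1 - 6) - 12 = 15

P + Q = (6, 15)


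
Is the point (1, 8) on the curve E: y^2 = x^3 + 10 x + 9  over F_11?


Check whether y^2 = x^3 + 10 x + 9 (mod 11) for (x, y) = (1, 8).
LHS: y^2 = 8^2 mod 11 = 9
RHS: x^3 + 10 x + 9 = 1^3 + 10*1 + 9 mod 11 = 9
LHS = RHS

Yes, on the curve


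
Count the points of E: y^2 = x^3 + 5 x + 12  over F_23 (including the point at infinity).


For each x in F_23, count y with y^2 = x^3 + 5 x + 12 mod 23:
  x = 0: RHS = 12, y in [9, 14]  -> 2 point(s)
  x = 1: RHS = 18, y in [8, 15]  -> 2 point(s)
  x = 3: RHS = 8, y in [10, 13]  -> 2 point(s)
  x = 4: RHS = 4, y in [2, 21]  -> 2 point(s)
  x = 5: RHS = 1, y in [1, 22]  -> 2 point(s)
  x = 8: RHS = 12, y in [9, 14]  -> 2 point(s)
  x = 9: RHS = 4, y in [2, 21]  -> 2 point(s)
  x = 10: RHS = 4, y in [2, 21]  -> 2 point(s)
  x = 11: RHS = 18, y in [8, 15]  -> 2 point(s)
  x = 12: RHS = 6, y in [11, 12]  -> 2 point(s)
  x = 15: RHS = 12, y in [9, 14]  -> 2 point(s)
  x = 16: RHS = 2, y in [5, 18]  -> 2 point(s)
  x = 18: RHS = 0, y in [0]  -> 1 point(s)
  x = 20: RHS = 16, y in [4, 19]  -> 2 point(s)
  x = 22: RHS = 6, y in [11, 12]  -> 2 point(s)
Affine points: 29. Add the point at infinity: total = 30.

#E(F_23) = 30


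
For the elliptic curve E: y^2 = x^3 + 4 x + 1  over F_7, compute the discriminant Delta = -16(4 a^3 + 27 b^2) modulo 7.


4 a^3 + 27 b^2 = 4*4^3 + 27*1^2 = 256 + 27 = 283
Delta = -16 * (283) = -4528
Delta mod 7 = 1

Delta = 1 (mod 7)


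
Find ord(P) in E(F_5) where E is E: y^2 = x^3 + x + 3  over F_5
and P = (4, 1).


Compute successive multiples of P until we hit O:
  1P = (4, 1)
  2P = (1, 0)
  3P = (4, 4)
  4P = O

ord(P) = 4


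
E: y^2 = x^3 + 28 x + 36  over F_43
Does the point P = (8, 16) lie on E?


Check whether y^2 = x^3 + 28 x + 36 (mod 43) for (x, y) = (8, 16).
LHS: y^2 = 16^2 mod 43 = 41
RHS: x^3 + 28 x + 36 = 8^3 + 28*8 + 36 mod 43 = 41
LHS = RHS

Yes, on the curve


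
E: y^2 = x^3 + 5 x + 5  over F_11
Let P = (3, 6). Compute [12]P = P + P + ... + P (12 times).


k = 12 = 1100_2 (binary, LSB first: 0011)
Double-and-add from P = (3, 6):
  bit 0 = 0: acc unchanged = O
  bit 1 = 0: acc unchanged = O
  bit 2 = 1: acc = O + (2, 1) = (2, 1)
  bit 3 = 1: acc = (2, 1) + (5, 1) = (4, 10)

12P = (4, 10)


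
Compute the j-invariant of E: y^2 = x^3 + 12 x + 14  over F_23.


Delta = -16(4 a^3 + 27 b^2) mod 23 = 6
-1728 * (4 a)^3 = -1728 * (4*12)^3 mod 23 = 22
j = 22 * 6^(-1) mod 23 = 19

j = 19 (mod 23)


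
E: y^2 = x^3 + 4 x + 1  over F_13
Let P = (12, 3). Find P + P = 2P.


Doubling: s = (3 x1^2 + a) / (2 y1)
s = (3*12^2 + 4) / (2*3) mod 13 = 12
x3 = s^2 - 2 x1 mod 13 = 12^2 - 2*12 = 3
y3 = s (x1 - x3) - y1 mod 13 = 12 * (12 - 3) - 3 = 1

2P = (3, 1)


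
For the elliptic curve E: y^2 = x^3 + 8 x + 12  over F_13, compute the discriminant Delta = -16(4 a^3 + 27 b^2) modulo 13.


4 a^3 + 27 b^2 = 4*8^3 + 27*12^2 = 2048 + 3888 = 5936
Delta = -16 * (5936) = -94976
Delta mod 13 = 2

Delta = 2 (mod 13)


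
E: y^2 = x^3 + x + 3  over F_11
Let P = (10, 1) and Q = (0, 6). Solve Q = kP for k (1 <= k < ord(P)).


Enumerate multiples of P until we hit Q = (0, 6):
  1P = (10, 1)
  2P = (6, 7)
  3P = (0, 6)
Match found at i = 3.

k = 3


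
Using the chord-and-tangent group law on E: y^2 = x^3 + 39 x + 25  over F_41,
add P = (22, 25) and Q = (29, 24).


P != Q, so use the chord formula.
s = (y2 - y1) / (x2 - x1) = (40) / (7) mod 41 = 35
x3 = s^2 - x1 - x2 mod 41 = 35^2 - 22 - 29 = 26
y3 = s (x1 - x3) - y1 mod 41 = 35 * (22 - 26) - 25 = 40

P + Q = (26, 40)


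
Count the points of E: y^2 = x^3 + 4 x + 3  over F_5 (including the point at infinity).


For each x in F_5, count y with y^2 = x^3 + 4 x + 3 mod 5:
  x = 2: RHS = 4, y in [2, 3]  -> 2 point(s)
Affine points: 2. Add the point at infinity: total = 3.

#E(F_5) = 3


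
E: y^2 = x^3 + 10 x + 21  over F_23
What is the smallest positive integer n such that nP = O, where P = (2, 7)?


Compute successive multiples of P until we hit O:
  1P = (2, 7)
  2P = (21, 19)
  3P = (9, 14)
  4P = (13, 5)
  5P = (1, 20)
  6P = (5, 9)
  7P = (19, 20)
  8P = (15, 2)
  ... (continuing to 23P)
  23P = O

ord(P) = 23


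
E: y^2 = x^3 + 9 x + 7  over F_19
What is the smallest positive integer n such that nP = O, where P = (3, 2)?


Compute successive multiples of P until we hit O:
  1P = (3, 2)
  2P = (18, 15)
  3P = (5, 14)
  4P = (9, 0)
  5P = (5, 5)
  6P = (18, 4)
  7P = (3, 17)
  8P = O

ord(P) = 8


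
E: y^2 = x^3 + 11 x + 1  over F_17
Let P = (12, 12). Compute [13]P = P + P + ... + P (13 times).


k = 13 = 1101_2 (binary, LSB first: 1011)
Double-and-add from P = (12, 12):
  bit 0 = 1: acc = O + (12, 12) = (12, 12)
  bit 1 = 0: acc unchanged = (12, 12)
  bit 2 = 1: acc = (12, 12) + (7, 9) = (14, 14)
  bit 3 = 1: acc = (14, 14) + (11, 5) = (1, 8)

13P = (1, 8)


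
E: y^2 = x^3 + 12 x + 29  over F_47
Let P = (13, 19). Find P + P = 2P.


Doubling: s = (3 x1^2 + a) / (2 y1)
s = (3*13^2 + 12) / (2*19) mod 47 = 5
x3 = s^2 - 2 x1 mod 47 = 5^2 - 2*13 = 46
y3 = s (x1 - x3) - y1 mod 47 = 5 * (13 - 46) - 19 = 4

2P = (46, 4)


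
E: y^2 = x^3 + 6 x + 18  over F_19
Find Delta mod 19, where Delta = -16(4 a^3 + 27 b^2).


4 a^3 + 27 b^2 = 4*6^3 + 27*18^2 = 864 + 8748 = 9612
Delta = -16 * (9612) = -153792
Delta mod 19 = 13

Delta = 13 (mod 19)


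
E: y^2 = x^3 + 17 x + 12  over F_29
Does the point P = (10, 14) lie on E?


Check whether y^2 = x^3 + 17 x + 12 (mod 29) for (x, y) = (10, 14).
LHS: y^2 = 14^2 mod 29 = 22
RHS: x^3 + 17 x + 12 = 10^3 + 17*10 + 12 mod 29 = 22
LHS = RHS

Yes, on the curve


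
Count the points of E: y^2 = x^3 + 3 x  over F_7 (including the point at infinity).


For each x in F_7, count y with y^2 = x^3 + 3 x + 0 mod 7:
  x = 0: RHS = 0, y in [0]  -> 1 point(s)
  x = 1: RHS = 4, y in [2, 5]  -> 2 point(s)
  x = 2: RHS = 0, y in [0]  -> 1 point(s)
  x = 3: RHS = 1, y in [1, 6]  -> 2 point(s)
  x = 5: RHS = 0, y in [0]  -> 1 point(s)
Affine points: 7. Add the point at infinity: total = 8.

#E(F_7) = 8


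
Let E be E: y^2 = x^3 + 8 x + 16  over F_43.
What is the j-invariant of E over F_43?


Delta = -16(4 a^3 + 27 b^2) mod 43 = 2
-1728 * (4 a)^3 = -1728 * (4*8)^3 mod 43 = 27
j = 27 * 2^(-1) mod 43 = 35

j = 35 (mod 43)


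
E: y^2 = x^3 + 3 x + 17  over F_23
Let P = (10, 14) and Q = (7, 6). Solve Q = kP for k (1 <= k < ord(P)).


Enumerate multiples of P until we hit Q = (7, 6):
  1P = (10, 14)
  2P = (11, 22)
  3P = (20, 21)
  4P = (2, 10)
  5P = (17, 17)
  6P = (22, 17)
  7P = (4, 22)
  8P = (21, 16)
  9P = (8, 1)
  10P = (7, 17)
  11P = (7, 6)
Match found at i = 11.

k = 11


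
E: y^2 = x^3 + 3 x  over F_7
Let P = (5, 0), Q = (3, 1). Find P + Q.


P != Q, so use the chord formula.
s = (y2 - y1) / (x2 - x1) = (1) / (5) mod 7 = 3
x3 = s^2 - x1 - x2 mod 7 = 3^2 - 5 - 3 = 1
y3 = s (x1 - x3) - y1 mod 7 = 3 * (5 - 1) - 0 = 5

P + Q = (1, 5)


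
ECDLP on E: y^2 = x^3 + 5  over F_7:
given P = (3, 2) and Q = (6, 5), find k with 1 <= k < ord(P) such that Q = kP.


Enumerate multiples of P until we hit Q = (6, 5):
  1P = (3, 2)
  2P = (5, 2)
  3P = (6, 5)
Match found at i = 3.

k = 3


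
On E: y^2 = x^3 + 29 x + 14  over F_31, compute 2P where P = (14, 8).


Doubling: s = (3 x1^2 + a) / (2 y1)
s = (3*14^2 + 29) / (2*8) mod 31 = 25
x3 = s^2 - 2 x1 mod 31 = 25^2 - 2*14 = 8
y3 = s (x1 - x3) - y1 mod 31 = 25 * (14 - 8) - 8 = 18

2P = (8, 18)


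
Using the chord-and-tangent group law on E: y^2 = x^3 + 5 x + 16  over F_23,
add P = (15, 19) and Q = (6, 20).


P != Q, so use the chord formula.
s = (y2 - y1) / (x2 - x1) = (1) / (14) mod 23 = 5
x3 = s^2 - x1 - x2 mod 23 = 5^2 - 15 - 6 = 4
y3 = s (x1 - x3) - y1 mod 23 = 5 * (15 - 4) - 19 = 13

P + Q = (4, 13)


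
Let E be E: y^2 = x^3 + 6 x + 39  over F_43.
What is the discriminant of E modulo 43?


4 a^3 + 27 b^2 = 4*6^3 + 27*39^2 = 864 + 41067 = 41931
Delta = -16 * (41931) = -670896
Delta mod 43 = 33

Delta = 33 (mod 43)


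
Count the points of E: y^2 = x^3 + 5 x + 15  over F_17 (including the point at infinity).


For each x in F_17, count y with y^2 = x^3 + 5 x + 15 mod 17:
  x = 0: RHS = 15, y in [7, 10]  -> 2 point(s)
  x = 1: RHS = 4, y in [2, 15]  -> 2 point(s)
  x = 2: RHS = 16, y in [4, 13]  -> 2 point(s)
  x = 7: RHS = 2, y in [6, 11]  -> 2 point(s)
  x = 12: RHS = 1, y in [1, 16]  -> 2 point(s)
  x = 13: RHS = 16, y in [4, 13]  -> 2 point(s)
  x = 16: RHS = 9, y in [3, 14]  -> 2 point(s)
Affine points: 14. Add the point at infinity: total = 15.

#E(F_17) = 15


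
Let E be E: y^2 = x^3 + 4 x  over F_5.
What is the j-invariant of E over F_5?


Delta = -16(4 a^3 + 27 b^2) mod 5 = 4
-1728 * (4 a)^3 = -1728 * (4*4)^3 mod 5 = 2
j = 2 * 4^(-1) mod 5 = 3

j = 3 (mod 5)


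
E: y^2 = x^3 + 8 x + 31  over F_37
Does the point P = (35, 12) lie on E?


Check whether y^2 = x^3 + 8 x + 31 (mod 37) for (x, y) = (35, 12).
LHS: y^2 = 12^2 mod 37 = 33
RHS: x^3 + 8 x + 31 = 35^3 + 8*35 + 31 mod 37 = 7
LHS != RHS

No, not on the curve


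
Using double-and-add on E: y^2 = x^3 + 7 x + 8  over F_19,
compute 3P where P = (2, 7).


k = 3 = 11_2 (binary, LSB first: 11)
Double-and-add from P = (2, 7):
  bit 0 = 1: acc = O + (2, 7) = (2, 7)
  bit 1 = 1: acc = (2, 7) + (15, 12) = (18, 0)

3P = (18, 0)


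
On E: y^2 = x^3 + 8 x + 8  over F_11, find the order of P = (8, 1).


Compute successive multiples of P until we hit O:
  1P = (8, 1)
  2P = (7, 0)
  3P = (8, 10)
  4P = O

ord(P) = 4


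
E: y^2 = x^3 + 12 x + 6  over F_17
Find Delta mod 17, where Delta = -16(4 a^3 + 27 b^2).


4 a^3 + 27 b^2 = 4*12^3 + 27*6^2 = 6912 + 972 = 7884
Delta = -16 * (7884) = -126144
Delta mod 17 = 13

Delta = 13 (mod 17)


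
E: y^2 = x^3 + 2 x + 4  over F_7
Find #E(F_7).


For each x in F_7, count y with y^2 = x^3 + 2 x + 4 mod 7:
  x = 0: RHS = 4, y in [2, 5]  -> 2 point(s)
  x = 1: RHS = 0, y in [0]  -> 1 point(s)
  x = 2: RHS = 2, y in [3, 4]  -> 2 point(s)
  x = 3: RHS = 2, y in [3, 4]  -> 2 point(s)
  x = 6: RHS = 1, y in [1, 6]  -> 2 point(s)
Affine points: 9. Add the point at infinity: total = 10.

#E(F_7) = 10


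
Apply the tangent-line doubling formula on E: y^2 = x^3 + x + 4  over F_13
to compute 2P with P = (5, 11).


Doubling: s = (3 x1^2 + a) / (2 y1)
s = (3*5^2 + 1) / (2*11) mod 13 = 7
x3 = s^2 - 2 x1 mod 13 = 7^2 - 2*5 = 0
y3 = s (x1 - x3) - y1 mod 13 = 7 * (5 - 0) - 11 = 11

2P = (0, 11)


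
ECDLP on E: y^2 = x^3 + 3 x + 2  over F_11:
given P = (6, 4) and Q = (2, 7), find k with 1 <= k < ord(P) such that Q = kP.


Enumerate multiples of P until we hit Q = (2, 7):
  1P = (6, 4)
  2P = (4, 10)
  3P = (10, 8)
  4P = (7, 6)
  5P = (2, 4)
  6P = (3, 7)
  7P = (3, 4)
  8P = (2, 7)
Match found at i = 8.

k = 8


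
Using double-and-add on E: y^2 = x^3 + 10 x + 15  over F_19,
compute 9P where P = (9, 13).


k = 9 = 1001_2 (binary, LSB first: 1001)
Double-and-add from P = (9, 13):
  bit 0 = 1: acc = O + (9, 13) = (9, 13)
  bit 1 = 0: acc unchanged = (9, 13)
  bit 2 = 0: acc unchanged = (9, 13)
  bit 3 = 1: acc = (9, 13) + (14, 7) = (2, 9)

9P = (2, 9)


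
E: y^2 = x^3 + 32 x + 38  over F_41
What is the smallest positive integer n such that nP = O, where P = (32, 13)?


Compute successive multiples of P until we hit O:
  1P = (32, 13)
  2P = (17, 40)
  3P = (10, 13)
  4P = (40, 28)
  5P = (18, 3)
  6P = (30, 6)
  7P = (22, 22)
  8P = (12, 10)
  ... (continuing to 49P)
  49P = O

ord(P) = 49


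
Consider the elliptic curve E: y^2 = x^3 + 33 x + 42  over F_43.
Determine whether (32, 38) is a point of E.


Check whether y^2 = x^3 + 33 x + 42 (mod 43) for (x, y) = (32, 38).
LHS: y^2 = 38^2 mod 43 = 25
RHS: x^3 + 33 x + 42 = 32^3 + 33*32 + 42 mod 43 = 25
LHS = RHS

Yes, on the curve


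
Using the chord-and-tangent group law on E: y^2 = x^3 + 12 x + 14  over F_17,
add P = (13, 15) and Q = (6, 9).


P != Q, so use the chord formula.
s = (y2 - y1) / (x2 - x1) = (11) / (10) mod 17 = 13
x3 = s^2 - x1 - x2 mod 17 = 13^2 - 13 - 6 = 14
y3 = s (x1 - x3) - y1 mod 17 = 13 * (13 - 14) - 15 = 6

P + Q = (14, 6)


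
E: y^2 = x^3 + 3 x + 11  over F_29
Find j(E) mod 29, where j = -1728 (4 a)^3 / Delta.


Delta = -16(4 a^3 + 27 b^2) mod 29 = 27
-1728 * (4 a)^3 = -1728 * (4*3)^3 mod 29 = 1
j = 1 * 27^(-1) mod 29 = 14

j = 14 (mod 29)


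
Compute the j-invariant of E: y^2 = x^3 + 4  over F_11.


Delta = -16(4 a^3 + 27 b^2) mod 11 = 7
-1728 * (4 a)^3 = -1728 * (4*0)^3 mod 11 = 0
j = 0 * 7^(-1) mod 11 = 0

j = 0 (mod 11)


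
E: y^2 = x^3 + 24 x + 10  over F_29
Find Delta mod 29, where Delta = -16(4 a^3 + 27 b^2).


4 a^3 + 27 b^2 = 4*24^3 + 27*10^2 = 55296 + 2700 = 57996
Delta = -16 * (57996) = -927936
Delta mod 29 = 6

Delta = 6 (mod 29)


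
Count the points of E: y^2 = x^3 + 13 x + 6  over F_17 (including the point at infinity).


For each x in F_17, count y with y^2 = x^3 + 13 x + 6 mod 17:
  x = 3: RHS = 4, y in [2, 15]  -> 2 point(s)
  x = 5: RHS = 9, y in [3, 14]  -> 2 point(s)
  x = 7: RHS = 15, y in [7, 10]  -> 2 point(s)
  x = 9: RHS = 2, y in [6, 11]  -> 2 point(s)
  x = 11: RHS = 1, y in [1, 16]  -> 2 point(s)
  x = 13: RHS = 9, y in [3, 14]  -> 2 point(s)
  x = 14: RHS = 8, y in [5, 12]  -> 2 point(s)
  x = 16: RHS = 9, y in [3, 14]  -> 2 point(s)
Affine points: 16. Add the point at infinity: total = 17.

#E(F_17) = 17


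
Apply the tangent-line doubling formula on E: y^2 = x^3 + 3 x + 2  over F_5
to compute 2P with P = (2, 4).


Doubling: s = (3 x1^2 + a) / (2 y1)
s = (3*2^2 + 3) / (2*4) mod 5 = 0
x3 = s^2 - 2 x1 mod 5 = 0^2 - 2*2 = 1
y3 = s (x1 - x3) - y1 mod 5 = 0 * (2 - 1) - 4 = 1

2P = (1, 1)


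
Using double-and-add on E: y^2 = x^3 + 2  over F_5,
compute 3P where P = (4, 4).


k = 3 = 11_2 (binary, LSB first: 11)
Double-and-add from P = (4, 4):
  bit 0 = 1: acc = O + (4, 4) = (4, 4)
  bit 1 = 1: acc = (4, 4) + (3, 2) = (2, 0)

3P = (2, 0)


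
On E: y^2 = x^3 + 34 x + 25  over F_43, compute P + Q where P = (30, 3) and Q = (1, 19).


P != Q, so use the chord formula.
s = (y2 - y1) / (x2 - x1) = (16) / (14) mod 43 = 38
x3 = s^2 - x1 - x2 mod 43 = 38^2 - 30 - 1 = 37
y3 = s (x1 - x3) - y1 mod 43 = 38 * (30 - 37) - 3 = 32

P + Q = (37, 32)


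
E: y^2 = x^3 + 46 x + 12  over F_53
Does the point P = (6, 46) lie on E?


Check whether y^2 = x^3 + 46 x + 12 (mod 53) for (x, y) = (6, 46).
LHS: y^2 = 46^2 mod 53 = 49
RHS: x^3 + 46 x + 12 = 6^3 + 46*6 + 12 mod 53 = 27
LHS != RHS

No, not on the curve


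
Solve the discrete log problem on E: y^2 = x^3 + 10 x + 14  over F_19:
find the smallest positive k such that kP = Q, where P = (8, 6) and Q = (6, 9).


Enumerate multiples of P until we hit Q = (6, 9):
  1P = (8, 6)
  2P = (4, 17)
  3P = (11, 7)
  4P = (17, 10)
  5P = (1, 14)
  6P = (2, 17)
  7P = (15, 10)
  8P = (13, 2)
  9P = (7, 16)
  10P = (9, 4)
  11P = (6, 9)
Match found at i = 11.

k = 11


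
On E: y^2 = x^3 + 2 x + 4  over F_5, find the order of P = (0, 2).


Compute successive multiples of P until we hit O:
  1P = (0, 2)
  2P = (4, 1)
  3P = (2, 1)
  4P = (2, 4)
  5P = (4, 4)
  6P = (0, 3)
  7P = O

ord(P) = 7


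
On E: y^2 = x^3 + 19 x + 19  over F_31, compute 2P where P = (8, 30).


Doubling: s = (3 x1^2 + a) / (2 y1)
s = (3*8^2 + 19) / (2*30) mod 31 = 3
x3 = s^2 - 2 x1 mod 31 = 3^2 - 2*8 = 24
y3 = s (x1 - x3) - y1 mod 31 = 3 * (8 - 24) - 30 = 15

2P = (24, 15)


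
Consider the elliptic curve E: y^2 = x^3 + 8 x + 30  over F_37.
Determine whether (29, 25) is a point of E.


Check whether y^2 = x^3 + 8 x + 30 (mod 37) for (x, y) = (29, 25).
LHS: y^2 = 25^2 mod 37 = 33
RHS: x^3 + 8 x + 30 = 29^3 + 8*29 + 30 mod 37 = 9
LHS != RHS

No, not on the curve


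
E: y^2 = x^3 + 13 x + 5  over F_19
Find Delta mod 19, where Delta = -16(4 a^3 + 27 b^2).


4 a^3 + 27 b^2 = 4*13^3 + 27*5^2 = 8788 + 675 = 9463
Delta = -16 * (9463) = -151408
Delta mod 19 = 3

Delta = 3 (mod 19)


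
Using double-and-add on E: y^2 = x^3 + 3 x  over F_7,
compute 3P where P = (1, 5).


k = 3 = 11_2 (binary, LSB first: 11)
Double-and-add from P = (1, 5):
  bit 0 = 1: acc = O + (1, 5) = (1, 5)
  bit 1 = 1: acc = (1, 5) + (2, 0) = (1, 2)

3P = (1, 2)


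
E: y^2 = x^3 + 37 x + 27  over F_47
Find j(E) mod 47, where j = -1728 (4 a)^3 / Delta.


Delta = -16(4 a^3 + 27 b^2) mod 47 = 5
-1728 * (4 a)^3 = -1728 * (4*37)^3 mod 47 = 13
j = 13 * 5^(-1) mod 47 = 12

j = 12 (mod 47)


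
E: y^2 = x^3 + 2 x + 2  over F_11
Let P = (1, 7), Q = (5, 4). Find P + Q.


P != Q, so use the chord formula.
s = (y2 - y1) / (x2 - x1) = (8) / (4) mod 11 = 2
x3 = s^2 - x1 - x2 mod 11 = 2^2 - 1 - 5 = 9
y3 = s (x1 - x3) - y1 mod 11 = 2 * (1 - 9) - 7 = 10

P + Q = (9, 10)


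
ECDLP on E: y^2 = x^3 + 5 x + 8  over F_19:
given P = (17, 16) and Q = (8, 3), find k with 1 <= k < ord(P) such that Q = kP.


Enumerate multiples of P until we hit Q = (8, 3):
  1P = (17, 16)
  2P = (2, 8)
  3P = (4, 15)
  4P = (7, 14)
  5P = (11, 8)
  6P = (16, 17)
  7P = (6, 11)
  8P = (5, 5)
  9P = (8, 16)
  10P = (13, 3)
  11P = (15, 0)
  12P = (13, 16)
  13P = (8, 3)
Match found at i = 13.

k = 13
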